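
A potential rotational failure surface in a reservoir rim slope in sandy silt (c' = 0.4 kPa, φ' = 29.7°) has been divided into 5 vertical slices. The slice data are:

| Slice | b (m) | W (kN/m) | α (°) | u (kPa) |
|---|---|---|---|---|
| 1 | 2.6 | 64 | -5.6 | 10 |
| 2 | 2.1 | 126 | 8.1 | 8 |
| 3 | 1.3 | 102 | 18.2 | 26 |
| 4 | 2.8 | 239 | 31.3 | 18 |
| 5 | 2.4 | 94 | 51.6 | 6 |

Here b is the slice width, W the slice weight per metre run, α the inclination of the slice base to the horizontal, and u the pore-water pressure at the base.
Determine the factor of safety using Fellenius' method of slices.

Ordinary method of slices: FS = Σ[c'·Δl_i + (W_i cosα_i − u_i·Δl_i)·tanφ'] / Σ W_i sinα_i, with Δl_i = b_i / cosα_i.
Slice 1: Δl = 2.6/cos(-5.6°) = 2.612 m; N'_1 = 64·cos(-5.6°) − 10·2.612 = 37.6; c'Δl = 1.04; W sinα = -6.2
Slice 2: Δl = 2.1/cos8.1° = 2.121 m; N'_2 = 126·cos8.1° − 8·2.121 = 107.8; c'Δl = 0.85; W sinα = 17.8
Slice 3: Δl = 1.3/cos18.2° = 1.368 m; N'_3 = 102·cos18.2° − 26·1.368 = 61.3; c'Δl = 0.55; W sinα = 31.9
Slice 4: Δl = 2.8/cos31.3° = 3.277 m; N'_4 = 239·cos31.3° − 18·3.277 = 145.2; c'Δl = 1.31; W sinα = 124.2
Slice 5: Δl = 2.4/cos51.6° = 3.864 m; N'_5 = 94·cos51.6° − 6·3.864 = 35.2; c'Δl = 1.55; W sinα = 73.7
Σc'Δl = 5.3 kN/m; ΣN' = 387.1 kN/m; ΣW sinα = 241.2 kN/m
Resisting = 5.3 + 387.1·tan29.7° = 5.3 + 220.8 = 226.1 kN/m
FS = 226.1 / 241.2 = 0.937

FS = 0.94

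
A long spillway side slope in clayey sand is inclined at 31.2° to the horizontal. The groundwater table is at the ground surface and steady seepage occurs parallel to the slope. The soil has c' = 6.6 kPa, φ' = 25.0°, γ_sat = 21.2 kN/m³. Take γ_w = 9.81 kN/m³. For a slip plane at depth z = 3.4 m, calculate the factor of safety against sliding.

FS = 0.62

With seepage parallel to the slope and the water table at the surface, the effective normal stress on the slip plane uses the buoyant unit weight γ' = γ_sat − γ_w while the driving shear stress uses γ_sat:
FS = [c' + γ' z cos²β tanφ'] / [γ_sat z sinβ cosβ]
γ' = 21.2 − 9.81 = 11.39 kN/m³
Numerator = 6.6 + 11.39·3.4·cos²31.2°·tan25.0° = 6.6 + 11.39·3.4·0.7316·0.4663 = 19.812 kPa
Denominator = 21.2·3.4·sin31.2°·cos31.2° = 21.2·3.4·0.5180·0.8554 = 31.939 kPa
FS = 19.812 / 31.939 = 0.620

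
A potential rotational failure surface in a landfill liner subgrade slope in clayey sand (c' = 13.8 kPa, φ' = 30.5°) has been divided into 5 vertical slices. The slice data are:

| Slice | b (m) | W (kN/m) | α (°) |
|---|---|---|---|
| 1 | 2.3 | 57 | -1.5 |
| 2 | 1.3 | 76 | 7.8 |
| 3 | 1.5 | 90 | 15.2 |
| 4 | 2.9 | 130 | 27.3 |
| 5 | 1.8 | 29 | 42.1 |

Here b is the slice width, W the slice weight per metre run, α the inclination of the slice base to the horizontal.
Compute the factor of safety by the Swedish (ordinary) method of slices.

Ordinary method of slices: FS = Σ[c'·Δl_i + (W_i cosα_i)·tanφ'] / Σ W_i sinα_i, with Δl_i = b_i / cosα_i.
Slice 1: Δl = 2.3/cos(-1.5°) = 2.301 m; N'_1 = 57·cos(-1.5°) = 57.0; c'Δl = 31.75; W sinα = -1.5
Slice 2: Δl = 1.3/cos7.8° = 1.312 m; N'_2 = 76·cos7.8° = 75.3; c'Δl = 18.11; W sinα = 10.3
Slice 3: Δl = 1.5/cos15.2° = 1.554 m; N'_3 = 90·cos15.2° = 86.9; c'Δl = 21.45; W sinα = 23.6
Slice 4: Δl = 2.9/cos27.3° = 3.263 m; N'_4 = 130·cos27.3° = 115.5; c'Δl = 45.04; W sinα = 59.6
Slice 5: Δl = 1.8/cos42.1° = 2.426 m; N'_5 = 29·cos42.1° = 21.5; c'Δl = 33.48; W sinα = 19.4
Σc'Δl = 149.8 kN/m; ΣN' = 356.2 kN/m; ΣW sinα = 111.5 kN/m
Resisting = 149.8 + 356.2·tan30.5° = 149.8 + 209.8 = 359.6 kN/m
FS = 359.6 / 111.5 = 3.226

FS = 3.23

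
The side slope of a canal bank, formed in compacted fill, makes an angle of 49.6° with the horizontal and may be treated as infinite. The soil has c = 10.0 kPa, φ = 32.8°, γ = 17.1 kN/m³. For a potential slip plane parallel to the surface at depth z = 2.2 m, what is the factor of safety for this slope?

FS = 1.09

For an infinite slope with a slip plane parallel to the surface (no pore pressure): FS = [c + γz cos²β tanφ] / [γz sinβ cosβ].
γz = 17.1·2.2 = 37.62 kN/m²
Numerator = 10.0 + 37.62·cos²49.6°·tan32.8° = 10.0 + 37.62·0.4201·0.6445 = 20.184 kPa
Denominator = 37.62·sin49.6°·cos49.6° = 37.62·0.7615·0.6481 = 18.568 kPa
FS = 20.184 / 18.568 = 1.087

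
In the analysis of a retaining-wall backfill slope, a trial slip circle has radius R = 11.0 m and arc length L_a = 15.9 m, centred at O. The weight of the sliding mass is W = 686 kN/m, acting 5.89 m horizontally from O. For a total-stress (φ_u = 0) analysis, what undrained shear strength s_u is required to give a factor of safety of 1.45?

FS = s_u·L_a·R / (W·d), so s_u = FS·W·d / (L_a·R).
s_u = 1.45·686·5.89 / (15.90·11.0) = 5858.8 / 174.90 = 33.50 kPa

s_u = 33.5 kPa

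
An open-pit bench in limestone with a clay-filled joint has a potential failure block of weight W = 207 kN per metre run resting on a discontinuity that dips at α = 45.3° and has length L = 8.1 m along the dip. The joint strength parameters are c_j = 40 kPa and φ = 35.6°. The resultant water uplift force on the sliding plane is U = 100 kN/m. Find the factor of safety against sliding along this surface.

Resolving the block weight along and normal to the plane and applying the Mohr–Coulomb strength on the joint:
N' = W cosα − U = 207·cos45.3° − 100 = 45.6 kN/m
Driving force T = W sinα = 207·sin45.3° = 147.1 kN/m
Resisting force R = c_j·L + N'·tanφ = 40·8.1 + 45.6·tan35.6° = 324.0 + 32.6 = 356.6 kN/m
FS = R / T = 356.6 / 147.1 = 2.424

FS = 2.42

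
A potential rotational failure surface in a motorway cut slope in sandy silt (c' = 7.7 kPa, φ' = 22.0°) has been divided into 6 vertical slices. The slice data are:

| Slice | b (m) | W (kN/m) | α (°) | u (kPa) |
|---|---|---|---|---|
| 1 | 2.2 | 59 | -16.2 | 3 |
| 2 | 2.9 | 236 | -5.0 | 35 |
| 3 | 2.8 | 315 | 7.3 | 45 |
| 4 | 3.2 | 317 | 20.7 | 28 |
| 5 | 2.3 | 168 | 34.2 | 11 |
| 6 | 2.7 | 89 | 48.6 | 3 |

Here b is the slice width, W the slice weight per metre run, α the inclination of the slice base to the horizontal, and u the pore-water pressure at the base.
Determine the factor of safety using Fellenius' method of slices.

Ordinary method of slices: FS = Σ[c'·Δl_i + (W_i cosα_i − u_i·Δl_i)·tanφ'] / Σ W_i sinα_i, with Δl_i = b_i / cosα_i.
Slice 1: Δl = 2.2/cos(-16.2°) = 2.291 m; N'_1 = 59·cos(-16.2°) − 3·2.291 = 49.8; c'Δl = 17.64; W sinα = -16.5
Slice 2: Δl = 2.9/cos(-5.0°) = 2.911 m; N'_2 = 236·cos(-5.0°) − 35·2.911 = 133.2; c'Δl = 22.42; W sinα = -20.6
Slice 3: Δl = 2.8/cos7.3° = 2.823 m; N'_3 = 315·cos7.3° − 45·2.823 = 185.4; c'Δl = 21.74; W sinα = 40.0
Slice 4: Δl = 3.2/cos20.7° = 3.421 m; N'_4 = 317·cos20.7° − 28·3.421 = 200.8; c'Δl = 26.34; W sinα = 112.1
Slice 5: Δl = 2.3/cos34.2° = 2.781 m; N'_5 = 168·cos34.2° − 11·2.781 = 108.4; c'Δl = 21.41; W sinα = 94.4
Slice 6: Δl = 2.7/cos48.6° = 4.083 m; N'_6 = 89·cos48.6° − 3·4.083 = 46.6; c'Δl = 31.44; W sinα = 66.8
Σc'Δl = 141.0 kN/m; ΣN' = 724.1 kN/m; ΣW sinα = 276.2 kN/m
Resisting = 141.0 + 724.1·tan22.0° = 141.0 + 292.6 = 433.6 kN/m
FS = 433.6 / 276.2 = 1.569

FS = 1.57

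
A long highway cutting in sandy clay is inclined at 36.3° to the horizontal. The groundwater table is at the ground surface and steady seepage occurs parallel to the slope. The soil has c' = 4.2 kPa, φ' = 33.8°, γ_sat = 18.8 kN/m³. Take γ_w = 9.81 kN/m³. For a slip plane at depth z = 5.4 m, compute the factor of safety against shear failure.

With seepage parallel to the slope and the water table at the surface, the effective normal stress on the slip plane uses the buoyant unit weight γ' = γ_sat − γ_w while the driving shear stress uses γ_sat:
FS = [c' + γ' z cos²β tanφ'] / [γ_sat z sinβ cosβ]
γ' = 18.8 − 9.81 = 8.99 kN/m³
Numerator = 4.2 + 8.99·5.4·cos²36.3°·tan33.8° = 4.2 + 8.99·5.4·0.6495·0.6694 = 25.309 kPa
Denominator = 18.8·5.4·sin36.3°·cos36.3° = 18.8·5.4·0.5920·0.8059 = 48.437 kPa
FS = 25.309 / 48.437 = 0.523

FS = 0.52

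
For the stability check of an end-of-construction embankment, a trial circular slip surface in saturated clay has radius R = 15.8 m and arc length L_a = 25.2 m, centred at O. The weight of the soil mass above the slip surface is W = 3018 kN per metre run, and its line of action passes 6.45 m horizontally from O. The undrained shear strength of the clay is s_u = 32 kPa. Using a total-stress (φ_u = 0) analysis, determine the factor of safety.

FS = 0.65

Taking moments about the centre O, the resisting moment is provided by the undrained shear strength acting along the arc:
M_R = s_u·L_a·R = 32·25.20·15.8 = 12741.1 kN·m/m
M_D = W·d = 3018·6.45 = 19466.1 kN·m/m
FS = M_R / M_D = 12741.1 / 19466.1 = 0.655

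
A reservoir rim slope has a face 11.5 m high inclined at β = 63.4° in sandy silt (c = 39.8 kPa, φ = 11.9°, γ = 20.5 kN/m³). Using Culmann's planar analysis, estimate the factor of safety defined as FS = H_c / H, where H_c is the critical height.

FS = 1.57

H_c = (4c/γ) · sinβ cosφ / [1 − cos(β − φ)]
    = (4·39.8/20.5) · sin63.4°·cos11.9° / [1 − cos51.5°]
    = 7.766 · 0.8749 / 0.3775 = 18.00 m
FS = H_c / H = 18.00 / 11.5 = 1.565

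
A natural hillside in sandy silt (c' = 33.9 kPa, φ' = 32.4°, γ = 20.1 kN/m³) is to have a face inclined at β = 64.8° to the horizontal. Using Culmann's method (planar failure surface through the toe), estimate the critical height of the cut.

H_c = 33.11 m

Culmann's analysis gives the critical failure plane at α_cr = (β + φ')/2 = (64.8 + 32.4)/2 = 48.6°, and the critical height
H_c = (4c'/γ) · sinβ cosφ' / [1 − cos(β − φ')]
    = (4·33.9/20.1) · sin64.8°·cos32.4° / [1 − cos(32.4°)]
    = 6.746 · 0.9048·0.8443 / [1 − 0.8443]
    = 6.746 · 0.7640 / 0.1557
    = 33.11 m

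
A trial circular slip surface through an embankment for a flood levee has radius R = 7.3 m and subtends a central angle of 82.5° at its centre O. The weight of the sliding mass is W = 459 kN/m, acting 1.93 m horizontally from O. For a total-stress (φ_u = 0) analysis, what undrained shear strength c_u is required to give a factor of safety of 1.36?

FS = c_u·L_a·R / (W·d), so c_u = FS·W·d / (L_a·R).
Arc length L_a = R·θ = 7.3·(82.5°·π/180) = 7.3·1.4399 = 10.51 m
c_u = 1.36·459·1.93 / (10.51·7.3) = 1204.8 / 76.73 = 15.70 kPa

c_u = 15.7 kPa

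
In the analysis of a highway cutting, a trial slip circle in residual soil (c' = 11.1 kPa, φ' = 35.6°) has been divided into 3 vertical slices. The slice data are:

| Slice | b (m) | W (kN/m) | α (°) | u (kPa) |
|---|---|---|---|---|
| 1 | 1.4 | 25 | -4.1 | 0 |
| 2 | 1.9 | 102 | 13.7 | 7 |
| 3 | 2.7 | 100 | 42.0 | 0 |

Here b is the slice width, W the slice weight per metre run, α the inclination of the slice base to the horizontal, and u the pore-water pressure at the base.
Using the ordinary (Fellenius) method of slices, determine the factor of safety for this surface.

FS = 2.35

Ordinary method of slices: FS = Σ[c'·Δl_i + (W_i cosα_i − u_i·Δl_i)·tanφ'] / Σ W_i sinα_i, with Δl_i = b_i / cosα_i.
Slice 1: Δl = 1.4/cos(-4.1°) = 1.404 m; N'_1 = 25·cos(-4.1°) − 0·1.404 = 24.9; c'Δl = 15.58; W sinα = -1.8
Slice 2: Δl = 1.9/cos13.7° = 1.956 m; N'_2 = 102·cos13.7° − 7·1.956 = 85.4; c'Δl = 21.71; W sinα = 24.2
Slice 3: Δl = 2.7/cos42.0° = 3.633 m; N'_3 = 100·cos42.0° − 0·3.633 = 74.3; c'Δl = 40.33; W sinα = 66.9
Σc'Δl = 77.6 kN/m; ΣN' = 184.7 kN/m; ΣW sinα = 89.3 kN/m
Resisting = 77.6 + 184.7·tan35.6° = 77.6 + 132.2 = 209.8 kN/m
FS = 209.8 / 89.3 = 2.350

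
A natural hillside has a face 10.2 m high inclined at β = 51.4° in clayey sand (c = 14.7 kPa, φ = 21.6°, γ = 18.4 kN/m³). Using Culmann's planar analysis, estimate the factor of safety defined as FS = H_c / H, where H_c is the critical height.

FS = 1.72

H_c = (4c/γ) · sinβ cosφ / [1 − cos(β − φ)]
    = (4·14.7/18.4) · sin51.4°·cos21.6° / [1 − cos29.8°]
    = 3.196 · 0.7266 / 0.1322 = 17.56 m
FS = H_c / H = 17.56 / 10.2 = 1.722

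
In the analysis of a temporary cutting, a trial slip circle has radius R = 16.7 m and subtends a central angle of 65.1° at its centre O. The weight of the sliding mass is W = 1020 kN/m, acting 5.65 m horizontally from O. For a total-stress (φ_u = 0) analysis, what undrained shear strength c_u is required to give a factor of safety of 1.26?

FS = c_u·L_a·R / (W·d), so c_u = FS·W·d / (L_a·R).
Arc length L_a = R·θ = 16.7·(65.1°·π/180) = 16.7·1.1362 = 18.97 m
c_u = 1.26·1020·5.65 / (18.97·16.7) = 7261.4 / 316.88 = 22.92 kPa

c_u = 22.9 kPa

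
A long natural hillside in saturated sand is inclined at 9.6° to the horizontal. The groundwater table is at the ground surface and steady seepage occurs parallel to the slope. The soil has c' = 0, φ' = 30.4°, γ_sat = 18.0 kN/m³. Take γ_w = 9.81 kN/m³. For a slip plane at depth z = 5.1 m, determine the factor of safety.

FS = 1.58

With seepage parallel to the slope and the water table at the surface, the effective normal stress on the slip plane uses the buoyant unit weight γ' = γ_sat − γ_w while the driving shear stress uses γ_sat:
FS = [c' + γ' z cos²β tanφ'] / [γ_sat z sinβ cosβ]
(For c' = 0 this reduces to FS = (γ'/γ_sat)·tanφ'/tanβ.)
γ' = 18.0 − 9.81 = 8.19 kN/m³
Numerator = 0.0 + 8.19·5.1·cos²9.6°·tan30.4° = 0.0 + 8.19·5.1·0.9722·0.5867 = 23.824 kPa
Denominator = 18.0·5.1·sin9.6°·cos9.6° = 18.0·5.1·0.1668·0.9860 = 15.095 kPa
FS = 23.824 / 15.095 = 1.578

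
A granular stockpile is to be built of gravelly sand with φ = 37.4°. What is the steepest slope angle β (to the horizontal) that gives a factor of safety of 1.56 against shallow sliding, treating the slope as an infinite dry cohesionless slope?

For an infinite dry cohesionless slope FS = tanφ/tanβ, so tanβ = tanφ / FS.
tanβ = tan37.4° / 1.56 = 0.7646 / 1.56 = 0.4901
β = arctan(0.4901) = 26.11°

β = 26.1°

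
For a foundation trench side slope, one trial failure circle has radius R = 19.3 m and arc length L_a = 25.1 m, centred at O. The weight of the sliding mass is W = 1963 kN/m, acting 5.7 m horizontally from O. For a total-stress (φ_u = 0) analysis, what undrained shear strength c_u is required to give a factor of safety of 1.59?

FS = c_u·L_a·R / (W·d), so c_u = FS·W·d / (L_a·R).
c_u = 1.59·1963·5.7 / (25.10·19.3) = 17790.7 / 484.43 = 36.72 kPa

c_u = 36.7 kPa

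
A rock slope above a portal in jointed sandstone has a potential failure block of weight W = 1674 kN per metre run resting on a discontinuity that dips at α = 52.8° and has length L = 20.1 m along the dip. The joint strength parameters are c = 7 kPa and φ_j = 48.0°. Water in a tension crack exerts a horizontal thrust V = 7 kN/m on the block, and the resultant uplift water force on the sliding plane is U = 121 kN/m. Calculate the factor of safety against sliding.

Resolving the block weight along and normal to the plane and applying the Mohr–Coulomb strength on the joint:
N' = W cosα − U − V sinα = 1674·cos52.8° − 121 − 7·sin52.8° = 885.5 kN/m
Driving force T = W sinα + V cosα = 1674·sin52.8° + 7·cos52.8° = 1337.6 kN/m
Resisting force R = c·L + N'·tanφ_j = 7·20.1 + 885.5·tan48.0° = 140.7 + 983.5 = 1124.2 kN/m
FS = R / T = 1124.2 / 1337.6 = 0.840

FS = 0.84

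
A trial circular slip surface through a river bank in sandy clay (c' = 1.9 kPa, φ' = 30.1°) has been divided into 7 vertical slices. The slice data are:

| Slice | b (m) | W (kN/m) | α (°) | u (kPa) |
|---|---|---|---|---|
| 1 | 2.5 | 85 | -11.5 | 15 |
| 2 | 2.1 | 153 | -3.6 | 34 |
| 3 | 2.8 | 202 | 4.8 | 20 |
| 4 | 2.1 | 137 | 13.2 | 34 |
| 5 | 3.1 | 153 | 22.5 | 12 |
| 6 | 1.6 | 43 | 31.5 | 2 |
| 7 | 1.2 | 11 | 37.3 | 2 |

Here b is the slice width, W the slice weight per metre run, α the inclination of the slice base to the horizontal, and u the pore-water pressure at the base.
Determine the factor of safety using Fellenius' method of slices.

FS = 2.78

Ordinary method of slices: FS = Σ[c'·Δl_i + (W_i cosα_i − u_i·Δl_i)·tanφ'] / Σ W_i sinα_i, with Δl_i = b_i / cosα_i.
Slice 1: Δl = 2.5/cos(-11.5°) = 2.551 m; N'_1 = 85·cos(-11.5°) − 15·2.551 = 45.0; c'Δl = 4.85; W sinα = -16.9
Slice 2: Δl = 2.1/cos(-3.6°) = 2.104 m; N'_2 = 153·cos(-3.6°) − 34·2.104 = 81.2; c'Δl = 4.00; W sinα = -9.6
Slice 3: Δl = 2.8/cos4.8° = 2.810 m; N'_3 = 202·cos4.8° − 20·2.810 = 145.1; c'Δl = 5.34; W sinα = 16.9
Slice 4: Δl = 2.1/cos13.2° = 2.157 m; N'_4 = 137·cos13.2° − 34·2.157 = 60.0; c'Δl = 4.10; W sinα = 31.3
Slice 5: Δl = 3.1/cos22.5° = 3.355 m; N'_5 = 153·cos22.5° − 12·3.355 = 101.1; c'Δl = 6.38; W sinα = 58.6
Slice 6: Δl = 1.6/cos31.5° = 1.877 m; N'_6 = 43·cos31.5° − 2·1.877 = 32.9; c'Δl = 3.57; W sinα = 22.5
Slice 7: Δl = 1.2/cos37.3° = 1.509 m; N'_7 = 11·cos37.3° − 2·1.509 = 5.7; c'Δl = 2.87; W sinα = 6.7
Σc'Δl = 31.1 kN/m; ΣN' = 471.1 kN/m; ΣW sinα = 109.3 kN/m
Resisting = 31.1 + 471.1·tan30.1° = 31.1 + 273.1 = 304.1 kN/m
FS = 304.1 / 109.3 = 2.782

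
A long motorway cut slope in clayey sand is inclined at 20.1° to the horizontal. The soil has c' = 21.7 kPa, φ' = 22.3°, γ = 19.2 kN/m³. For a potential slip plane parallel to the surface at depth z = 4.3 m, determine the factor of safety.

For an infinite slope with a slip plane parallel to the surface (no pore pressure): FS = [c' + γz cos²β tanφ'] / [γz sinβ cosβ].
γz = 19.2·4.3 = 82.56 kN/m²
Numerator = 21.7 + 82.56·cos²20.1°·tan22.3° = 21.7 + 82.56·0.8819·0.4101 = 51.561 kPa
Denominator = 82.56·sin20.1°·cos20.1° = 82.56·0.3437·0.9391 = 26.644 kPa
FS = 51.561 / 26.644 = 1.935

FS = 1.94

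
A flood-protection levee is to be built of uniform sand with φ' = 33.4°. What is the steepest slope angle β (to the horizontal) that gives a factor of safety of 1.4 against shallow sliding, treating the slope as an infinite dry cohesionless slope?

For an infinite dry cohesionless slope FS = tanφ'/tanβ, so tanβ = tanφ' / FS.
tanβ = tan33.4° / 1.4 = 0.6594 / 1.4 = 0.4710
β = arctan(0.4710) = 25.22°

β = 25.2°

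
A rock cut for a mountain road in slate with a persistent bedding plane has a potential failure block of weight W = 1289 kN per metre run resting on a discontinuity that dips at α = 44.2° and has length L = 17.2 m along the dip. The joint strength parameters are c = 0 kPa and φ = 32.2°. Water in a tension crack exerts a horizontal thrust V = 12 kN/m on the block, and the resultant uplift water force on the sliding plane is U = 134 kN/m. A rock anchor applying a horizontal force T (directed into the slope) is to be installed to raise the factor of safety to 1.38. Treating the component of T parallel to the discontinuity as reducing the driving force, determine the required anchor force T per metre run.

T = 532 kN/m

Resolving forces along and normal to the sliding plane, with the horizontal anchor force T adding T·sinα to the effective normal force and T·cosα acting up the plane against the driving force:
FS = [cL + (W cosα − U − V sinα + T sinα) tanφ] / [W sinα + V cosα − T cosα]
Without the anchor: N' = 781.7 kN/m, driving T_d = 907.2 kN/m, resisting R = 0·17.2 + 781.7·tan32.2° = 492.3 kN/m, FS = 0.54.
Setting FS = 1.38 and solving for T:
1.38·(907.2 − T cos44.2°) = 492.3 + T sin44.2°·tan32.2°
T·(sin44.2°·tan32.2° + 1.38·cos44.2°) = 1.38·907.2 − 492.3
T·(0.6972·0.6297 + 1.38·0.7169) = 1252.0 − 492.3 = 759.7
T·1.4284 = 759.7
T = 531.9 kN/m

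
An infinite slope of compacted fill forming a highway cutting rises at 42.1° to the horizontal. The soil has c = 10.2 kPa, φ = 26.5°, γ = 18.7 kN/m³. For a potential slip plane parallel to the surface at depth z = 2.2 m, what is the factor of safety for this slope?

For an infinite slope with a slip plane parallel to the surface (no pore pressure): FS = [c + γz cos²β tanφ] / [γz sinβ cosβ].
γz = 18.7·2.2 = 41.14 kN/m²
Numerator = 10.2 + 41.14·cos²42.1°·tan26.5° = 10.2 + 41.14·0.5505·0.4986 = 21.492 kPa
Denominator = 41.14·sin42.1°·cos42.1° = 41.14·0.6704·0.7420 = 20.465 kPa
FS = 21.492 / 20.465 = 1.050

FS = 1.05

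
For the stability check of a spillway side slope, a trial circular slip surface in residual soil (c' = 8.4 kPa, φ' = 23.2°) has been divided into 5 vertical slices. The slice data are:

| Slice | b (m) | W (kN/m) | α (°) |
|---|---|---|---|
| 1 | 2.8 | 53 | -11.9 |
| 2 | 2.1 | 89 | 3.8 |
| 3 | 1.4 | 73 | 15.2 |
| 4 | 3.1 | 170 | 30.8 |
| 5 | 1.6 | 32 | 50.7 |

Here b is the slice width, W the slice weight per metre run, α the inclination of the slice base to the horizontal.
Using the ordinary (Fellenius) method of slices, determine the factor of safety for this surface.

FS = 2.12

Ordinary method of slices: FS = Σ[c'·Δl_i + (W_i cosα_i)·tanφ'] / Σ W_i sinα_i, with Δl_i = b_i / cosα_i.
Slice 1: Δl = 2.8/cos(-11.9°) = 2.861 m; N'_1 = 53·cos(-11.9°) = 51.9; c'Δl = 24.04; W sinα = -10.9
Slice 2: Δl = 2.1/cos3.8° = 2.105 m; N'_2 = 89·cos3.8° = 88.8; c'Δl = 17.68; W sinα = 5.9
Slice 3: Δl = 1.4/cos15.2° = 1.451 m; N'_3 = 73·cos15.2° = 70.4; c'Δl = 12.19; W sinα = 19.1
Slice 4: Δl = 3.1/cos30.8° = 3.609 m; N'_4 = 170·cos30.8° = 146.0; c'Δl = 30.32; W sinα = 87.0
Slice 5: Δl = 1.6/cos50.7° = 2.526 m; N'_5 = 32·cos50.7° = 20.3; c'Δl = 21.22; W sinα = 24.8
Σc'Δl = 105.4 kN/m; ΣN' = 377.4 kN/m; ΣW sinα = 125.9 kN/m
Resisting = 105.4 + 377.4·tan23.2° = 105.4 + 161.8 = 267.2 kN/m
FS = 267.2 / 125.9 = 2.122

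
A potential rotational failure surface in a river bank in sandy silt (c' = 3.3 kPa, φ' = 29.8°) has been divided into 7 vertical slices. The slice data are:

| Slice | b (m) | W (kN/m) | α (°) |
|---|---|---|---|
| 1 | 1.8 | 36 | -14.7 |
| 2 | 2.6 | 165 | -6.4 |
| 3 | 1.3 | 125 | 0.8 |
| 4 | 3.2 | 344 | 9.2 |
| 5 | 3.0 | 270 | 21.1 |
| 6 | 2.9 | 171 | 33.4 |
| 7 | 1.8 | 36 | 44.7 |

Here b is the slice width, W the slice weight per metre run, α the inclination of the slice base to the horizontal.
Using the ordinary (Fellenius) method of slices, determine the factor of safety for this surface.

FS = 2.77

Ordinary method of slices: FS = Σ[c'·Δl_i + (W_i cosα_i)·tanφ'] / Σ W_i sinα_i, with Δl_i = b_i / cosα_i.
Slice 1: Δl = 1.8/cos(-14.7°) = 1.861 m; N'_1 = 36·cos(-14.7°) = 34.8; c'Δl = 6.14; W sinα = -9.1
Slice 2: Δl = 2.6/cos(-6.4°) = 2.616 m; N'_2 = 165·cos(-6.4°) = 164.0; c'Δl = 8.63; W sinα = -18.4
Slice 3: Δl = 1.3/cos0.8° = 1.300 m; N'_3 = 125·cos0.8° = 125.0; c'Δl = 4.29; W sinα = 1.7
Slice 4: Δl = 3.2/cos9.2° = 3.242 m; N'_4 = 344·cos9.2° = 339.6; c'Δl = 10.70; W sinα = 55.0
Slice 5: Δl = 3.0/cos21.1° = 3.216 m; N'_5 = 270·cos21.1° = 251.9; c'Δl = 10.61; W sinα = 97.2
Slice 6: Δl = 2.9/cos33.4° = 3.474 m; N'_6 = 171·cos33.4° = 142.8; c'Δl = 11.46; W sinα = 94.1
Slice 7: Δl = 1.8/cos44.7° = 2.532 m; N'_7 = 36·cos44.7° = 25.6; c'Δl = 8.36; W sinα = 25.3
Σc'Δl = 60.2 kN/m; ΣN' = 1083.6 kN/m; ΣW sinα = 245.9 kN/m
Resisting = 60.2 + 1083.6·tan29.8° = 60.2 + 620.6 = 680.8 kN/m
FS = 680.8 / 245.9 = 2.769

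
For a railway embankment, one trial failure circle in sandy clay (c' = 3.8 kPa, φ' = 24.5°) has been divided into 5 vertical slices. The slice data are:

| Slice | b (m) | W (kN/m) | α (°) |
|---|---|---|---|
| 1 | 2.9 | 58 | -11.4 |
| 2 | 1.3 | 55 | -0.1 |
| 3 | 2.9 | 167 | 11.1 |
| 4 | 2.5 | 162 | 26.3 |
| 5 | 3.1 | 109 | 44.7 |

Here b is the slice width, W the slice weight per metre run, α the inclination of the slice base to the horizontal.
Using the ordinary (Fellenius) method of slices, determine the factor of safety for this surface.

FS = 1.67

Ordinary method of slices: FS = Σ[c'·Δl_i + (W_i cosα_i)·tanφ'] / Σ W_i sinα_i, with Δl_i = b_i / cosα_i.
Slice 1: Δl = 2.9/cos(-11.4°) = 2.958 m; N'_1 = 58·cos(-11.4°) = 56.9; c'Δl = 11.24; W sinα = -11.5
Slice 2: Δl = 1.3/cos(-0.1°) = 1.300 m; N'_2 = 55·cos(-0.1°) = 55.0; c'Δl = 4.94; W sinα = -0.1
Slice 3: Δl = 2.9/cos11.1° = 2.955 m; N'_3 = 167·cos11.1° = 163.9; c'Δl = 11.23; W sinα = 32.2
Slice 4: Δl = 2.5/cos26.3° = 2.789 m; N'_4 = 162·cos26.3° = 145.2; c'Δl = 10.60; W sinα = 71.8
Slice 5: Δl = 3.1/cos44.7° = 4.361 m; N'_5 = 109·cos44.7° = 77.5; c'Δl = 16.57; W sinα = 76.7
Σc'Δl = 54.6 kN/m; ΣN' = 498.4 kN/m; ΣW sinα = 169.0 kN/m
Resisting = 54.6 + 498.4·tan24.5° = 54.6 + 227.2 = 281.7 kN/m
FS = 281.7 / 169.0 = 1.667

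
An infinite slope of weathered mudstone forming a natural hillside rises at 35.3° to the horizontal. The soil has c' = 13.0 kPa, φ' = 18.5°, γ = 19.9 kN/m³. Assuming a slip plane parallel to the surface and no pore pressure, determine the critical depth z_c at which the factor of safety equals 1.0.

z_c = 2.63 m

Setting FS = 1.00 in FS = [c' + γz cos²β tanφ'] / [γz sinβ cosβ] and solving for z:
z = c' / [γ cosβ (FS·sinβ − cosβ·tanφ')]
  = 13.0 / [19.9·cos35.3°·(1.00·sin35.3° − cos35.3°·tan18.5°)]
  = 13.0 / [19.9·0.8161·(1.00·0.5779 − 0.8161·0.3346)]
  = 13.0 / 4.9500 = 2.626 m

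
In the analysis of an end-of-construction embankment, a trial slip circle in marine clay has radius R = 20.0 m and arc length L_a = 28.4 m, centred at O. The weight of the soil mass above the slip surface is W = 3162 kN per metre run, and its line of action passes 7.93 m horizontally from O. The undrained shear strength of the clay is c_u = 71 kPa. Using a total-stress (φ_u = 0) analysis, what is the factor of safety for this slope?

Taking moments about the centre O, the resisting moment is provided by the undrained shear strength acting along the arc:
M_R = c_u·L_a·R = 71·28.40·20.0 = 40328.0 kN·m/m
M_D = W·d = 3162·7.93 = 25074.7 kN·m/m
FS = M_R / M_D = 40328.0 / 25074.7 = 1.608

FS = 1.61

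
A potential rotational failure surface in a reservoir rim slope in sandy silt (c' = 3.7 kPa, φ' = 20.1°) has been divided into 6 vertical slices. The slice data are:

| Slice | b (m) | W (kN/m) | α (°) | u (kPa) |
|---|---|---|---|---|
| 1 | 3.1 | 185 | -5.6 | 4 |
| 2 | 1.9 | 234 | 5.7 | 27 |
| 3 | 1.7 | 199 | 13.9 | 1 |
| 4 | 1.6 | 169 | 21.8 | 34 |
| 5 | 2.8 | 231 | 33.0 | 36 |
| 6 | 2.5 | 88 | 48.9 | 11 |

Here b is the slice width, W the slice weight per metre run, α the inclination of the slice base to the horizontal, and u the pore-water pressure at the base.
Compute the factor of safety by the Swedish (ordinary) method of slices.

Ordinary method of slices: FS = Σ[c'·Δl_i + (W_i cosα_i − u_i·Δl_i)·tanφ'] / Σ W_i sinα_i, with Δl_i = b_i / cosα_i.
Slice 1: Δl = 3.1/cos(-5.6°) = 3.115 m; N'_1 = 185·cos(-5.6°) − 4·3.115 = 171.7; c'Δl = 11.53; W sinα = -18.1
Slice 2: Δl = 1.9/cos5.7° = 1.909 m; N'_2 = 234·cos5.7° − 27·1.909 = 181.3; c'Δl = 7.06; W sinα = 23.2
Slice 3: Δl = 1.7/cos13.9° = 1.751 m; N'_3 = 199·cos13.9° − 1·1.751 = 191.4; c'Δl = 6.48; W sinα = 47.8
Slice 4: Δl = 1.6/cos21.8° = 1.723 m; N'_4 = 169·cos21.8° − 34·1.723 = 98.3; c'Δl = 6.38; W sinα = 62.8
Slice 5: Δl = 2.8/cos33.0° = 3.339 m; N'_5 = 231·cos33.0° − 36·3.339 = 73.5; c'Δl = 12.35; W sinα = 125.8
Slice 6: Δl = 2.5/cos48.9° = 3.803 m; N'_6 = 88·cos48.9° − 11·3.803 = 16.0; c'Δl = 14.07; W sinα = 66.3
Σc'Δl = 57.9 kN/m; ΣN' = 732.2 kN/m; ΣW sinα = 307.9 kN/m
Resisting = 57.9 + 732.2·tan20.1° = 57.9 + 268.0 = 325.8 kN/m
FS = 325.8 / 307.9 = 1.058

FS = 1.06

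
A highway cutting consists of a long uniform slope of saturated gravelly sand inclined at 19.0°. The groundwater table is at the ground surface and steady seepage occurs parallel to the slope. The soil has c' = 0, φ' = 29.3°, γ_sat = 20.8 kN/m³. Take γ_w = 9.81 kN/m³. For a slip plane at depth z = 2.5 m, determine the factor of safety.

FS = 0.86

With seepage parallel to the slope and the water table at the surface, the effective normal stress on the slip plane uses the buoyant unit weight γ' = γ_sat − γ_w while the driving shear stress uses γ_sat:
FS = [c' + γ' z cos²β tanφ'] / [γ_sat z sinβ cosβ]
(For c' = 0 this reduces to FS = (γ'/γ_sat)·tanφ'/tanβ.)
γ' = 20.8 − 9.81 = 10.99 kN/m³
Numerator = 0.0 + 10.99·2.5·cos²19.0°·tan29.3° = 0.0 + 10.99·2.5·0.8940·0.5612 = 13.784 kPa
Denominator = 20.8·2.5·sin19.0°·cos19.0° = 20.8·2.5·0.3256·0.9455 = 16.007 kPa
FS = 13.784 / 16.007 = 0.861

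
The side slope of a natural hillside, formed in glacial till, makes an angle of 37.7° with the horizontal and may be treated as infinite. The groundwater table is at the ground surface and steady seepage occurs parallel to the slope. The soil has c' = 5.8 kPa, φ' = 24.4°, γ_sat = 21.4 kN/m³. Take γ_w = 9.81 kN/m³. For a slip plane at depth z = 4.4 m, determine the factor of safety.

With seepage parallel to the slope and the water table at the surface, the effective normal stress on the slip plane uses the buoyant unit weight γ' = γ_sat − γ_w while the driving shear stress uses γ_sat:
FS = [c' + γ' z cos²β tanφ'] / [γ_sat z sinβ cosβ]
γ' = 21.4 − 9.81 = 11.59 kN/m³
Numerator = 5.8 + 11.59·4.4·cos²37.7°·tan24.4° = 5.8 + 11.59·4.4·0.6260·0.4536 = 20.282 kPa
Denominator = 21.4·4.4·sin37.7°·cos37.7° = 21.4·4.4·0.6115·0.7912 = 45.560 kPa
FS = 20.282 / 45.560 = 0.445

FS = 0.45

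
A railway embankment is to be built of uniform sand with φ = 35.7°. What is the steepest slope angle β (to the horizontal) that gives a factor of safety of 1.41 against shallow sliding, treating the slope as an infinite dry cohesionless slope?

β = 27.0°

For an infinite dry cohesionless slope FS = tanφ/tanβ, so tanβ = tanφ / FS.
tanβ = tan35.7° / 1.41 = 0.7186 / 1.41 = 0.5096
β = arctan(0.5096) = 27.00°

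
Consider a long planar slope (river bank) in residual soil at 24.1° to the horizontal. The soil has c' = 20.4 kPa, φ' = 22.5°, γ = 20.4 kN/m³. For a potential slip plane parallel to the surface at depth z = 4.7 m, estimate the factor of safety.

FS = 1.50

For an infinite slope with a slip plane parallel to the surface (no pore pressure): FS = [c' + γz cos²β tanφ'] / [γz sinβ cosβ].
γz = 20.4·4.7 = 95.88 kN/m²
Numerator = 20.4 + 95.88·cos²24.1°·tan22.5° = 20.4 + 95.88·0.8333·0.4142 = 53.493 kPa
Denominator = 95.88·sin24.1°·cos24.1° = 95.88·0.4083·0.9128 = 35.738 kPa
FS = 53.493 / 35.738 = 1.497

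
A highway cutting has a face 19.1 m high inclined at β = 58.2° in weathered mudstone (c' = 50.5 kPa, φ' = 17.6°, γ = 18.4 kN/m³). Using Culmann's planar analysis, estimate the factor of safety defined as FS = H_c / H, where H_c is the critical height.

FS = 1.93

H_c = (4c'/γ) · sinβ cosφ' / [1 − cos(β − φ')]
    = (4·50.5/18.4) · sin58.2°·cos17.6° / [1 − cos40.6°]
    = 10.978 · 0.8101 / 0.2407 = 36.94 m
FS = H_c / H = 36.94 / 19.1 = 1.934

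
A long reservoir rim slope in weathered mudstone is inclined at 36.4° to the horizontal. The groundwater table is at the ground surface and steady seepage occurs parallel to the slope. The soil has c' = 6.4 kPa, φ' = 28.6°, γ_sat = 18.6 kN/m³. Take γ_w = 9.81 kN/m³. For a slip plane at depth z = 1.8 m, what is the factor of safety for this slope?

With seepage parallel to the slope and the water table at the surface, the effective normal stress on the slip plane uses the buoyant unit weight γ' = γ_sat − γ_w while the driving shear stress uses γ_sat:
FS = [c' + γ' z cos²β tanφ'] / [γ_sat z sinβ cosβ]
γ' = 18.6 − 9.81 = 8.79 kN/m³
Numerator = 6.4 + 8.79·1.8·cos²36.4°·tan28.6° = 6.4 + 8.79·1.8·0.6479·0.5452 = 11.989 kPa
Denominator = 18.6·1.8·sin36.4°·cos36.4° = 18.6·1.8·0.5934·0.8049 = 15.991 kPa
FS = 11.989 / 15.991 = 0.750

FS = 0.75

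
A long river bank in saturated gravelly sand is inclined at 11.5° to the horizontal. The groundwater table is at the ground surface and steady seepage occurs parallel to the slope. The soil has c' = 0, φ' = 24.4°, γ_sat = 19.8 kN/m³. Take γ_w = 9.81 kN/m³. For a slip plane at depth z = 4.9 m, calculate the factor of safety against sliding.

FS = 1.12

With seepage parallel to the slope and the water table at the surface, the effective normal stress on the slip plane uses the buoyant unit weight γ' = γ_sat − γ_w while the driving shear stress uses γ_sat:
FS = [c' + γ' z cos²β tanφ'] / [γ_sat z sinβ cosβ]
(For c' = 0 this reduces to FS = (γ'/γ_sat)·tanφ'/tanβ.)
γ' = 19.8 − 9.81 = 9.99 kN/m³
Numerator = 0.0 + 9.99·4.9·cos²11.5°·tan24.4° = 0.0 + 9.99·4.9·0.9603·0.4536 = 21.323 kPa
Denominator = 19.8·4.9·sin11.5°·cos11.5° = 19.8·4.9·0.1994·0.9799 = 18.954 kPa
FS = 21.323 / 18.954 = 1.125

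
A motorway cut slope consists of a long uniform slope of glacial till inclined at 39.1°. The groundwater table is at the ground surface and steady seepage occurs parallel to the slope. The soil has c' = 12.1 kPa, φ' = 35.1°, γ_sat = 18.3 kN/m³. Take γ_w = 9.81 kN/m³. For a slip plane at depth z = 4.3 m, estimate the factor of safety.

With seepage parallel to the slope and the water table at the surface, the effective normal stress on the slip plane uses the buoyant unit weight γ' = γ_sat − γ_w while the driving shear stress uses γ_sat:
FS = [c' + γ' z cos²β tanφ'] / [γ_sat z sinβ cosβ]
γ' = 18.3 − 9.81 = 8.49 kN/m³
Numerator = 12.1 + 8.49·4.3·cos²39.1°·tan35.1° = 12.1 + 8.49·4.3·0.6022·0.7028 = 27.552 kPa
Denominator = 18.3·4.3·sin39.1°·cos39.1° = 18.3·4.3·0.6307·0.7760 = 38.514 kPa
FS = 27.552 / 38.514 = 0.715

FS = 0.72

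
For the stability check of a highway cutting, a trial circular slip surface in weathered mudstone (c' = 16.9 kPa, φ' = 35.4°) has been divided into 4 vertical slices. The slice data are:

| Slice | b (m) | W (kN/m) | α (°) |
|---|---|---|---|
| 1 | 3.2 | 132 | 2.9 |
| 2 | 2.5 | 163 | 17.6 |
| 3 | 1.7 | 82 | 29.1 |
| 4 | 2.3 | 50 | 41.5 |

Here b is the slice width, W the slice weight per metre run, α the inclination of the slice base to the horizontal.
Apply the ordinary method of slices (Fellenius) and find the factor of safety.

FS = 3.60

Ordinary method of slices: FS = Σ[c'·Δl_i + (W_i cosα_i)·tanφ'] / Σ W_i sinα_i, with Δl_i = b_i / cosα_i.
Slice 1: Δl = 3.2/cos2.9° = 3.204 m; N'_1 = 132·cos2.9° = 131.8; c'Δl = 54.15; W sinα = 6.7
Slice 2: Δl = 2.5/cos17.6° = 2.623 m; N'_2 = 163·cos17.6° = 155.4; c'Δl = 44.32; W sinα = 49.3
Slice 3: Δl = 1.7/cos29.1° = 1.946 m; N'_3 = 82·cos29.1° = 71.6; c'Δl = 32.88; W sinα = 39.9
Slice 4: Δl = 2.3/cos41.5° = 3.071 m; N'_4 = 50·cos41.5° = 37.4; c'Δl = 51.90; W sinα = 33.1
Σc'Δl = 183.3 kN/m; ΣN' = 396.3 kN/m; ΣW sinα = 129.0 kN/m
Resisting = 183.3 + 396.3·tan35.4° = 183.3 + 281.6 = 464.9 kN/m
FS = 464.9 / 129.0 = 3.604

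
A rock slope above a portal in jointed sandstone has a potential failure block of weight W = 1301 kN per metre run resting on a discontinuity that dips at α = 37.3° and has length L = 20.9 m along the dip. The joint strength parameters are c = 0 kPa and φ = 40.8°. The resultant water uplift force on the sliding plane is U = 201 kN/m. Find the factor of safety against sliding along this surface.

Resolving the block weight along and normal to the plane and applying the Mohr–Coulomb strength on the joint:
N' = W cosα − U = 1301·cos37.3° − 201 = 833.9 kN/m
Driving force T = W sinα = 1301·sin37.3° = 788.4 kN/m
Resisting force R = c·L + N'·tanφ = 0·20.9 + 833.9·tan40.8° = 0.0 + 719.8 = 719.8 kN/m
FS = R / T = 719.8 / 788.4 = 0.913

FS = 0.91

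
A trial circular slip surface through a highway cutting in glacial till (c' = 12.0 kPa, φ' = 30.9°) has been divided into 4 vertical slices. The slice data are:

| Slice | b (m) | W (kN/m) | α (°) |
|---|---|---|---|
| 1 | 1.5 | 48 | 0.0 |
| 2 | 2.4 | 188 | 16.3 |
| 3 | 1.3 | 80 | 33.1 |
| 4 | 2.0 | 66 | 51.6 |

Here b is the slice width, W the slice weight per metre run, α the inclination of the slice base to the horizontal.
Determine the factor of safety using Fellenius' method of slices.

Ordinary method of slices: FS = Σ[c'·Δl_i + (W_i cosα_i)·tanφ'] / Σ W_i sinα_i, with Δl_i = b_i / cosα_i.
Slice 1: Δl = 1.5/cos0.0° = 1.500 m; N'_1 = 48·cos0.0° = 48.0; c'Δl = 18.00; W sinα = 0.0
Slice 2: Δl = 2.4/cos16.3° = 2.501 m; N'_2 = 188·cos16.3° = 180.4; c'Δl = 30.01; W sinα = 52.8
Slice 3: Δl = 1.3/cos33.1° = 1.552 m; N'_3 = 80·cos33.1° = 67.0; c'Δl = 18.62; W sinα = 43.7
Slice 4: Δl = 2.0/cos51.6° = 3.220 m; N'_4 = 66·cos51.6° = 41.0; c'Δl = 38.64; W sinα = 51.7
Σc'Δl = 105.3 kN/m; ΣN' = 336.5 kN/m; ΣW sinα = 148.2 kN/m
Resisting = 105.3 + 336.5·tan30.9° = 105.3 + 201.4 = 306.6 kN/m
FS = 306.6 / 148.2 = 2.069

FS = 2.07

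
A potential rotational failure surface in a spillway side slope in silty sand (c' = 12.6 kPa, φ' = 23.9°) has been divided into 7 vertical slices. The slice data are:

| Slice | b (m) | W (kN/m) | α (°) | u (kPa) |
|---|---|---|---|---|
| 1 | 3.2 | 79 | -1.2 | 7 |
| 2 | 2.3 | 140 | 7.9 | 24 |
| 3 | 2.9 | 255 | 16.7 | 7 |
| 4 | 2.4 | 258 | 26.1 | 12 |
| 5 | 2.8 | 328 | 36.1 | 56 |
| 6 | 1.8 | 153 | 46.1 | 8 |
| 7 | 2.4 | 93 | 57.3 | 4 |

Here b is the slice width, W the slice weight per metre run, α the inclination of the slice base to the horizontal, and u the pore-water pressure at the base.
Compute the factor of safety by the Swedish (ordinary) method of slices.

Ordinary method of slices: FS = Σ[c'·Δl_i + (W_i cosα_i − u_i·Δl_i)·tanφ'] / Σ W_i sinα_i, with Δl_i = b_i / cosα_i.
Slice 1: Δl = 3.2/cos(-1.2°) = 3.201 m; N'_1 = 79·cos(-1.2°) − 7·3.201 = 56.6; c'Δl = 40.33; W sinα = -1.7
Slice 2: Δl = 2.3/cos7.9° = 2.322 m; N'_2 = 140·cos7.9° − 24·2.322 = 82.9; c'Δl = 29.26; W sinα = 19.2
Slice 3: Δl = 2.9/cos16.7° = 3.028 m; N'_3 = 255·cos16.7° − 7·3.028 = 223.1; c'Δl = 38.15; W sinα = 73.3
Slice 4: Δl = 2.4/cos26.1° = 2.673 m; N'_4 = 258·cos26.1° − 12·2.673 = 199.6; c'Δl = 33.67; W sinα = 113.5
Slice 5: Δl = 2.8/cos36.1° = 3.465 m; N'_5 = 328·cos36.1° − 56·3.465 = 71.0; c'Δl = 43.66; W sinα = 193.3
Slice 6: Δl = 1.8/cos46.1° = 2.596 m; N'_6 = 153·cos46.1° − 8·2.596 = 85.3; c'Δl = 32.71; W sinα = 110.2
Slice 7: Δl = 2.4/cos57.3° = 4.442 m; N'_7 = 93·cos57.3° − 4·4.442 = 32.5; c'Δl = 55.98; W sinα = 78.3
Σc'Δl = 273.8 kN/m; ΣN' = 750.9 kN/m; ΣW sinα = 586.1 kN/m
Resisting = 273.8 + 750.9·tan23.9° = 273.8 + 332.8 = 606.5 kN/m
FS = 606.5 / 586.1 = 1.035

FS = 1.03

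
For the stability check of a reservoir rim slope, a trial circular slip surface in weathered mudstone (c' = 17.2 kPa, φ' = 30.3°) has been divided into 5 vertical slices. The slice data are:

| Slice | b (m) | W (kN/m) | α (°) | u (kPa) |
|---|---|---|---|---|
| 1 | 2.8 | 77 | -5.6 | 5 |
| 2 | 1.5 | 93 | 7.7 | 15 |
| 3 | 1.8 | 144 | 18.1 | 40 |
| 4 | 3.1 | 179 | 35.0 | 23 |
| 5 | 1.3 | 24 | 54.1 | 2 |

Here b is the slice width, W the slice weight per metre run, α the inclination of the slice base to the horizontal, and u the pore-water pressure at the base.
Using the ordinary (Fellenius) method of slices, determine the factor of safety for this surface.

FS = 2.12

Ordinary method of slices: FS = Σ[c'·Δl_i + (W_i cosα_i − u_i·Δl_i)·tanφ'] / Σ W_i sinα_i, with Δl_i = b_i / cosα_i.
Slice 1: Δl = 2.8/cos(-5.6°) = 2.813 m; N'_1 = 77·cos(-5.6°) − 5·2.813 = 62.6; c'Δl = 48.39; W sinα = -7.5
Slice 2: Δl = 1.5/cos7.7° = 1.514 m; N'_2 = 93·cos7.7° − 15·1.514 = 69.5; c'Δl = 26.03; W sinα = 12.5
Slice 3: Δl = 1.8/cos18.1° = 1.894 m; N'_3 = 144·cos18.1° − 40·1.894 = 61.1; c'Δl = 32.57; W sinα = 44.7
Slice 4: Δl = 3.1/cos35.0° = 3.784 m; N'_4 = 179·cos35.0° − 23·3.784 = 59.6; c'Δl = 65.09; W sinα = 102.7
Slice 5: Δl = 1.3/cos54.1° = 2.217 m; N'_5 = 24·cos54.1° − 2·2.217 = 9.6; c'Δl = 38.13; W sinα = 19.4
Σc'Δl = 210.2 kN/m; ΣN' = 262.4 kN/m; ΣW sinα = 171.8 kN/m
Resisting = 210.2 + 262.4·tan30.3° = 210.2 + 153.3 = 363.5 kN/m
FS = 363.5 / 171.8 = 2.116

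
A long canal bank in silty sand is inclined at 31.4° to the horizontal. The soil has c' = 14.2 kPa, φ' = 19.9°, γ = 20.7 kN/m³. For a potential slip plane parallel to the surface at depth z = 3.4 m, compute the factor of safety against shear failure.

For an infinite slope with a slip plane parallel to the surface (no pore pressure): FS = [c' + γz cos²β tanφ'] / [γz sinβ cosβ].
γz = 20.7·3.4 = 70.38 kN/m²
Numerator = 14.2 + 70.38·cos²31.4°·tan19.9° = 14.2 + 70.38·0.7285·0.3620 = 32.761 kPa
Denominator = 70.38·sin31.4°·cos31.4° = 70.38·0.5210·0.8536 = 31.299 kPa
FS = 32.761 / 31.299 = 1.047

FS = 1.05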